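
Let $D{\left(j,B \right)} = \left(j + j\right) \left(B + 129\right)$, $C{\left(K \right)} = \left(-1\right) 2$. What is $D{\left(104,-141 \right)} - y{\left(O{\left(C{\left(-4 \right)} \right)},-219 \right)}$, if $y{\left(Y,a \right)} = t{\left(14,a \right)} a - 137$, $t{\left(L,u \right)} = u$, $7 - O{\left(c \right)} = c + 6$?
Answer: $-50320$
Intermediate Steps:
$C{\left(K \right)} = -2$
$D{\left(j,B \right)} = 2 j \left(129 + B\right)$
$O{\left(c \right)} = 1 - c$ ($O{\left(c \right)} = 7 - \left(c + 6\right) = 7 - \left(6 + c\right) = 1 - c$)
$y{\left(Y,a \right)} = -137 + a^{2}$ ($y{\left(Y,a \right)} = a a - 137 = a^{2} - 137 = -137 + a^{2}$)
$D{\left(104,-141 \right)} - y{\left(O{\left(C{\left(-4 \right)} \right)},-219 \right)} = 2 \cdot 104 \left(129 - 141\right) - \left(-137 + \left(-219\right)^{2}\right) = 2 \cdot 104 \left(-12\right) - \left(-137 + 47961\right) = -2496 - 47824 = -50320$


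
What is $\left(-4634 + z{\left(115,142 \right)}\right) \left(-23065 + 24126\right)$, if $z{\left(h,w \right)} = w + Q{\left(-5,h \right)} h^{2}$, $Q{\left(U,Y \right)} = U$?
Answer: $-74924637$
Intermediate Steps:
$z{\left(h,w \right)} = w - 5 h^{2}$
$\left(-4634 + z{\left(115,142 \right)}\right) \left(-23065 + 24126\right) = \left(-4634 + \left(142 - 5 \cdot 115^{2}\right)\right) \left(-23065 + 24126\right) = \left(-4634 + \left(142 - 66125\right)\right) 1061 = \left(-4634 - 65983\right) 1061 = \left(-70617\right) 1061 = -74924637$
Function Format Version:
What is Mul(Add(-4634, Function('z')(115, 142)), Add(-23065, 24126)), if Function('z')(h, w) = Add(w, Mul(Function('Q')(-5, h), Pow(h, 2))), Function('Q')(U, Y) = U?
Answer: -74924637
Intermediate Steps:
Function('z')(h, w) = Add(w, Mul(-5, Pow(h, 2)))
Mul(Add(-4634, Function('z')(115, 142)), Add(-23065, 24126)) = Mul(Add(-4634, Add(142, Mul(-5, Pow(115, 2)))), Add(-23065, 24126)) = Mul(Add(-4634, Add(142, Mul(-5, 13225))), 1061) = Mul(Add(-4634, Add(142, -66125)), 1061) = Mul(Add(-4634, -65983), 1061) = Mul(-70617, 1061) = -74924637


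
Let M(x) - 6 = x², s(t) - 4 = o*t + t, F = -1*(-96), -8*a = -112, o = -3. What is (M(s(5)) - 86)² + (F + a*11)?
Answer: 2186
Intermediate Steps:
a = 14 (a = -⅛*(-112) = 14)
F = 96
s(t) = 4 - 2*t (s(t) = 4 + (-3*t + t) = 4 - 2*t)
M(x) = 6 + x²
(M(s(5)) - 86)² + (F + a*11) = ((6 + (4 - 2*5)²) - 86)² + (96 + 14*11) = ((6 + (4 - 10)²) - 86)² + (96 + 154) = ((6 + (-6)²) - 86)² + 250 = ((6 + 36) - 86)² + 250 = (42 - 86)² + 250 = (-44)² + 250 = 1936 + 250 = 2186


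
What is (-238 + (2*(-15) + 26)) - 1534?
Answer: -1776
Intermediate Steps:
(-238 + (2*(-15) + 26)) - 1534 = (-238 + (-30 + 26)) - 1534 = (-238 - 4) - 1534 = -242 - 1534 = -1776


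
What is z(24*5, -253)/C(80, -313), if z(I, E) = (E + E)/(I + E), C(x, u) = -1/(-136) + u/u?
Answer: 68816/18221 ≈ 3.7767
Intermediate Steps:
C(x, u) = 137/136 (C(x, u) = -1*(-1/136) + 1 = 1/136 + 1 = 137/136)
z(I, E) = 2*E/(E + I) (z(I, E) = (2*E)/(E + I) = 2*E/(E + I))
z(24*5, -253)/C(80, -313) = (2*(-253)/(-253 + 24*5))/(137/136) = (2*(-253)/(-253 + 120))*(136/137) = (2*(-253)/(-133))*(136/137) = (2*(-253)*(-1/133))*(136/137) = (506/133)*(136/137) = 68816/18221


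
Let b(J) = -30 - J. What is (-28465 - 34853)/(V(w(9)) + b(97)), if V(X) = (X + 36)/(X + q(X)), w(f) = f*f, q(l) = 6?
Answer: 918111/1822 ≈ 503.90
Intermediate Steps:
w(f) = f²
V(X) = (36 + X)/(6 + X) (V(X) = (X + 36)/(X + 6) = (36 + X)/(6 + X))
(-28465 - 34853)/(V(w(9)) + b(97)) = (-28465 - 34853)/((36 + 9²)/(6 + 9²) + (-30 - 1*97)) = -63318/((36 + 81)/(6 + 81) + (-30 - 97)) = -63318/(117/87 - 127) = -63318/((1/87)*117 - 127) = -63318/(39/29 - 127) = -63318/(-3644/29) = -63318*(-29/3644) = 918111/1822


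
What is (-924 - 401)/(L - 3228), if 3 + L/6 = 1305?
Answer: -1325/4584 ≈ -0.28905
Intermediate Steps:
L = 7812 (L = -18 + 6*1305 = -18 + 7830 = 7812)
(-924 - 401)/(L - 3228) = (-924 - 401)/(7812 - 3228) = -1325/4584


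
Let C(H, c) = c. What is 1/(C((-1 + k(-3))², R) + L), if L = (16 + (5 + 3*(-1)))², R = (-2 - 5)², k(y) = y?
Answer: 1/373 ≈ 0.0026810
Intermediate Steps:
R = 49 (R = (-7)² = 49)
L = 324 (L = (16 + (5 - 3))² = (16 + 2)² = 18² = 324)
1/(C((-1 + k(-3))², R) + L) = 1/(49 + 324) = 1/373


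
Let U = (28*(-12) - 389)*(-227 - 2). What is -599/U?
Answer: -599/166025 ≈ -0.0036079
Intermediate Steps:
U = 166025 (U = (-336 - 389)*(-229) = -725*(-229) = 166025)
-599/U = -599/166025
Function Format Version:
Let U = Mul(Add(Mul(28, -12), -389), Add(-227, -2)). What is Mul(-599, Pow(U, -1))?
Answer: Rational(-599, 166025) ≈ -0.0036079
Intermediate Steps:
U = 166025 (U = Mul(Add(-336, -389), -229) = Mul(-725, -229) = 166025)
Mul(-599, Pow(U, -1)) = Mul(-599, Pow(166025, -1)) = Mul(-599, Rational(1, 166025)) = Rational(-599, 166025)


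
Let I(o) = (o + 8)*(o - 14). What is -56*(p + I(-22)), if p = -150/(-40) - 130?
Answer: -21154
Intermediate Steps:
p = -505/4 (p = -150*(-1/40) - 130 = 15/4 - 130 = -505/4 ≈ -126.25)
I(o) = (-14 + o)*(8 + o) (I(o) = (8 + o)*(-14 + o) = (-14 + o)*(8 + o))
-56*(p + I(-22)) = -56*(-505/4 + (-112 + (-22)² - 6*(-22))) = -56*(-505/4 + (-112 + 484 + 132)) = -56*(-505/4 + 504) = -56*1511/4 = -21154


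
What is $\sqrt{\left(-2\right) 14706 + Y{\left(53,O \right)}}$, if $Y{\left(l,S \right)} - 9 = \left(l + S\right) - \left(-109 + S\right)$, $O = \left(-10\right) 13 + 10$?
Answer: $171 i \approx 171.0 i$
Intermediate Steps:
$O = -120$ ($O = -130 + 10 = -120$)
$Y{\left(l,S \right)} = 118 + l$ ($Y{\left(l,S \right)} = 9 + \left(\left(l + S\right) - \left(-109 + S\right)\right) = 9 + \left(\left(S + l\right) - \left(-109 + S\right)\right) = 9 + \left(109 + l\right) = 118 + l$)
$\sqrt{\left(-2\right) 14706 + Y{\left(53,O \right)}} = \sqrt{\left(-2\right) 14706 + \left(118 + 53\right)} = \sqrt{-29412 + 171} = \sqrt{-29241} = 171 i$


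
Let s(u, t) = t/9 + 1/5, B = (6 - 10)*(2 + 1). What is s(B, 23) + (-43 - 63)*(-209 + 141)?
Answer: 324484/45 ≈ 7210.8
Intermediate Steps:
B = -12 (B = -4*3 = -12)
s(u, t) = ⅕ + t/9 (s(u, t) = t*(⅑) + 1*(⅕) = t/9 + ⅕ = ⅕ + t/9)
s(B, 23) + (-43 - 63)*(-209 + 141) = (⅕ + (⅑)*23) + (-43 - 63)*(-209 + 141) = (⅕ + 23/9) - 106*(-68) = 124/45 + 7208 = 324484/45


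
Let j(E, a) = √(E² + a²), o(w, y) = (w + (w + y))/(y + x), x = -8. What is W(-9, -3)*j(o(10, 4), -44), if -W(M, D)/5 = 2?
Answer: -20*√493 ≈ -444.07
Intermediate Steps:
W(M, D) = -10 (W(M, D) = -5*2 = -10)
o(w, y) = (y + 2*w)/(-8 + y) (o(w, y) = (w + (w + y))/(y - 8) = (y + 2*w)/(-8 + y))
W(-9, -3)*j(o(10, 4), -44) = -10*√(((4 + 2*10)/(-8 + 4))² + (-44)²) = -10*√(((4 + 20)/(-4))² + 1936) = -10*√((-¼*24)² + 1936) = -10*√((-6)² + 1936) = -10*√(36 + 1936) = -20*√493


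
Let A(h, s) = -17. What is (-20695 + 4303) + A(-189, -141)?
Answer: -16409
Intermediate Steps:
(-20695 + 4303) + A(-189, -141) = (-20695 + 4303) - 17 = -16392 - 17 = -16409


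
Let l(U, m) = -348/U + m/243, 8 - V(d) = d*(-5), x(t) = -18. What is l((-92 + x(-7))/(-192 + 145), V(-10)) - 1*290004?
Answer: -1292631008/4455 ≈ -2.9015e+5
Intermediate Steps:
V(d) = 8 + 5*d (V(d) = 8 - d*(-5) = 8 - (-5)*d = 8 + 5*d)
l(U, m) = -348/U + m/243 (l(U, m) = -348/U + m*(1/243) = -348/U + m/243)
l((-92 + x(-7))/(-192 + 145), V(-10)) - 1*290004 = (-348*(-192 + 145)/(-92 - 18) + (8 + 5*(-10))/243) - 1*290004 = (-348/((-110/(-47))) + (8 - 50)/243) - 290004 = (-348/((-110*(-1/47))) + (1/243)*(-42)) - 290004 = (-348/110/47 - 14/81) - 290004 = (-348*47/110 - 14/81) - 290004 = (-8178/55 - 14/81) - 290004 = -663188/4455 - 290004 = -1292631008/4455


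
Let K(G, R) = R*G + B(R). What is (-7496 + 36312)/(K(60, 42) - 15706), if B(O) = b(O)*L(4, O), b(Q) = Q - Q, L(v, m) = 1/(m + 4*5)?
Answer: -14408/6593 ≈ -2.1853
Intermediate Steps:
L(v, m) = 1/(20 + m) (L(v, m) = 1/(m + 20) = 1/(20 + m))
b(Q) = 0
B(O) = 0 (B(O) = 0/(20 + O) = 0)
K(G, R) = G*R (K(G, R) = R*G + 0 = G*R + 0 = G*R)
(-7496 + 36312)/(K(60, 42) - 15706) = (-7496 + 36312)/(60*42 - 15706) = 28816/(2520 - 15706) = 28816/(-13186) = 28816*(-1/13186) = -14408/6593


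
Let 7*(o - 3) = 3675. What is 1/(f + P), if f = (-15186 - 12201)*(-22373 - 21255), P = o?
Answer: 1/1194840564 ≈ 8.3693e-10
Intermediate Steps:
o = 528 (o = 3 + (⅐)*3675 = 3 + 525 = 528)
P = 528
f = 1194840036 (f = -27387*(-43628) = 1194840036)
1/(f + P) = 1/(1194840036 + 528) = 1/1194840564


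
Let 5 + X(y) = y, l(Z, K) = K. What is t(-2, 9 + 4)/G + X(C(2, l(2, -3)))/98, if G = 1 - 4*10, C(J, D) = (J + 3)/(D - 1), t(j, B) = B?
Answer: -467/1176 ≈ -0.39711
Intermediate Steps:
C(J, D) = (3 + J)/(-1 + D)
X(y) = -5 + y
G = -39 (G = 1 - 40 = -39)
t(-2, 9 + 4)/G + X(C(2, l(2, -3)))/98 = (9 + 4)/(-39) + (-5 + (3 + 2)/(-1 - 3))/98 = 13*(-1/39) + (-5 + 5/(-4))*(1/98) = -⅓ + (-5 - ¼*5)*(1/98) = -⅓ + (-5 - 5/4)*(1/98) = -⅓ - 25/4*1/98 = -⅓ - 25/392 = -467/1176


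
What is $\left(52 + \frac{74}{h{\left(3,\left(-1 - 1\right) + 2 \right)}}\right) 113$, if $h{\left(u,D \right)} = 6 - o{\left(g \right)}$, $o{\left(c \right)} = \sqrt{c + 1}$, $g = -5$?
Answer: $\frac{71303}{10} + \frac{4181 i}{10} \approx 7130.3 + 418.1 i$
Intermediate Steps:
$o{\left(c \right)} = \sqrt{1 + c}$
$h{\left(u,D \right)} = 6 - 2 i$ ($h{\left(u,D \right)} = 6 - \sqrt{1 - 5} = 6 - \sqrt{-4} = 6 - 2 i$)
$\left(52 + \frac{74}{h{\left(3,\left(-1 - 1\right) + 2 \right)}}\right) 113 = \left(52 + \frac{74}{6 - 2 i}\right) 113 = \left(52 + 74 \frac{6 + 2 i}{40}\right) 113 = \left(52 + \frac{37 \left(6 + 2 i\right)}{20}\right) 113 = 5876 + \frac{4181 \left(6 + 2 i\right)}{20}$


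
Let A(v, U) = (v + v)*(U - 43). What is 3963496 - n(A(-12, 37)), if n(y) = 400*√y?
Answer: 3958696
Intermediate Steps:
A(v, U) = 2*v*(-43 + U) (A(v, U) = (2*v)*(-43 + U) = 2*v*(-43 + U))
3963496 - n(A(-12, 37)) = 3963496 - 400*√(2*(-12)*(-43 + 37)) = 3963496 - 400*√(2*(-12)*(-6)) = 3963496 - 400*√144 = 3963496 - 400*12 = 3963496 - 1*4800 = 3963496 - 4800 = 3958696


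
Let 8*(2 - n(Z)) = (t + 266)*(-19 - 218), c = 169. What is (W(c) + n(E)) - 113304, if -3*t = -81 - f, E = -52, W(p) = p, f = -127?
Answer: -105707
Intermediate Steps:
t = -46/3 (t = -(-81 - 1*(-127))/3 = -(-81 + 127)/3 = -⅓*46 = -46/3 ≈ -15.333)
n(Z) = 7428 (n(Z) = 2 - (-46/3 + 266)*(-19 - 218)/8 = 2 - 94*(-237)/3 = 2 - ⅛*(-59408) = 2 + 7426 = 7428)
(W(c) + n(E)) - 113304 = (169 + 7428) - 113304 = 7597 - 113304 = -105707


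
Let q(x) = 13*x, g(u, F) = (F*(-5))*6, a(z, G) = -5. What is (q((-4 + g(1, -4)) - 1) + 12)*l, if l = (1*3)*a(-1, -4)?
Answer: -22605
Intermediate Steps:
g(u, F) = -30*F (g(u, F) = -5*F*6 = -30*F)
l = -15 (l = (1*3)*(-5) = 3*(-5) = -15)
(q((-4 + g(1, -4)) - 1) + 12)*l = (13*((-4 - 30*(-4)) - 1) + 12)*(-15) = (13*((-4 + 120) - 1) + 12)*(-15) = (13*(116 - 1) + 12)*(-15) = (13*115 + 12)*(-15) = (1495 + 12)*(-15) = 1507*(-15) = -22605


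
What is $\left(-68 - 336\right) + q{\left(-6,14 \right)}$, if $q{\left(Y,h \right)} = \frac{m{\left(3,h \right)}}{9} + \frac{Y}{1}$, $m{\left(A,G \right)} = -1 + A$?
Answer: $- \frac{3688}{9} \approx -409.78$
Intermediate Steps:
$q{\left(Y,h \right)} = \frac{2}{9} + Y$ ($q{\left(Y,h \right)} = \frac{-1 + 3}{9} + \frac{Y}{1} = 2 \cdot \frac{1}{9} + Y 1 = \frac{2}{9} + Y$)
$\left(-68 - 336\right) + q{\left(-6,14 \right)} = \left(-68 - 336\right) + \left(\frac{2}{9} - 6\right) = -404 - \frac{52}{9} = - \frac{3688}{9}$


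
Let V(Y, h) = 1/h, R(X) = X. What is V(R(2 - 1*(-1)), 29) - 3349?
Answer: -97120/29 ≈ -3349.0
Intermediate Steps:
V(R(2 - 1*(-1)), 29) - 3349 = 1/29 - 3349 = -97120/29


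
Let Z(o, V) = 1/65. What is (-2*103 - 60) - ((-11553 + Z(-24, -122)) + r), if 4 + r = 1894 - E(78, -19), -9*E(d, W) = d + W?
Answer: 5493401/585 ≈ 9390.4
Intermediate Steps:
E(d, W) = -W/9 - d/9 (E(d, W) = -(d + W)/9 = -(W + d)/9 = -W/9 - d/9)
Z(o, V) = 1/65
r = 17069/9 (r = -4 + (1894 - (-1/9*(-19) - 1/9*78)) = -4 + (1894 - (19/9 - 26/3)) = -4 + (1894 - 1*(-59/9)) = -4 + (1894 + 59/9) = -4 + 17105/9 = 17069/9 ≈ 1896.6)
(-2*103 - 60) - ((-11553 + Z(-24, -122)) + r) = (-2*103 - 60) - ((-11553 + 1/65) + 17069/9) = (-206 - 60) - (-750944/65 + 17069/9) = -266 - 1*(-5649011/585) = -266 + 5649011/585 = 5493401/585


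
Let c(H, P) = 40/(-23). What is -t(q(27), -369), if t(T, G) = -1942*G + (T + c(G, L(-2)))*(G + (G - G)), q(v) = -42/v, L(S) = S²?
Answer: -16509716/23 ≈ -7.1781e+5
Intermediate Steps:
c(H, P) = -40/23 (c(H, P) = 40*(-1/23) = -40/23)
t(T, G) = -1942*G + G*(-40/23 + T) (t(T, G) = -1942*G + (T - 40/23)*(G + (G - G)) = -1942*G + (-40/23 + T)*(G + 0) = -1942*G + (-40/23 + T)*G = -1942*G + G*(-40/23 + T))
-t(q(27), -369) = -(-369)*(-44706 + 23*(-42/27))/23 = -(-369)*(-44706 + 23*(-42*1/27))/23 = -(-369)*(-44706 + 23*(-14/9))/23 = -(-369)*(-44706 - 322/9)/23 = -(-369)*(-402676)/(23*9) = -1*16509716/23 = -16509716/23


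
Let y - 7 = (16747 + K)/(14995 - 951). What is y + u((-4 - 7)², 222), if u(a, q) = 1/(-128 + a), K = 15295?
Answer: 449203/49154 ≈ 9.1387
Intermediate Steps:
y = 65175/7022 (y = 7 + (16747 + 15295)/(14995 - 951) = 7 + 32042/14044 = 7 + 32042*(1/14044) = 7 + 16021/7022 = 65175/7022 ≈ 9.2815)
y + u((-4 - 7)², 222) = 65175/7022 + 1/(-128 + (-4 - 7)²) = 65175/7022 + 1/(-128 + (-11)²) = 65175/7022 + 1/(-128 + 121) = 65175/7022 + 1/(-7) = 65175/7022 - ⅐ = 449203/49154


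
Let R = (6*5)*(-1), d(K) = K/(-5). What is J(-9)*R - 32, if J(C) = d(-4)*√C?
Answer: -32 - 72*I ≈ -32.0 - 72.0*I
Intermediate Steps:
d(K) = -K/5 (d(K) = K*(-⅕) = -K/5)
R = -30 (R = 30*(-1) = -30)
J(C) = 4*√C/5 (J(C) = (-⅕*(-4))*√C = 4*√C/5)
J(-9)*R - 32 = (4*√(-9)/5)*(-30) - 32 = (4*(3*I)/5)*(-30) - 32 = (12*I/5)*(-30) - 32 = -72*I - 32 = -32 - 72*I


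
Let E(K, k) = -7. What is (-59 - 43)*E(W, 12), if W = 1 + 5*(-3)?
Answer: 714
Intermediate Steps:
W = -14 (W = 1 - 15 = -14)
(-59 - 43)*E(W, 12) = (-59 - 43)*(-7) = -102*(-7) = 714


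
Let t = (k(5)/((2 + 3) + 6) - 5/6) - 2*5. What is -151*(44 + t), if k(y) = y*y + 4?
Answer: -356813/66 ≈ -5406.3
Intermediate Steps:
k(y) = 4 + y² (k(y) = y² + 4 = 4 + y²)
t = -541/66 (t = ((4 + 5²)/((2 + 3) + 6) - 5/6) - 2*5 = ((4 + 25)/(5 + 6) - 5*⅙) - 10 = (29/11 - ⅚) - 10 = 119/66 - 10 = -541/66 ≈ -8.1970)
-151*(44 + t) = -151*(44 - 541/66) = -151*2363/66 = -356813/66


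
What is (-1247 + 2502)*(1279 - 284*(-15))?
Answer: 6951445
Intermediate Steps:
(-1247 + 2502)*(1279 - 284*(-15)) = 1255*(1279 + 4260) = 1255*5539 = 6951445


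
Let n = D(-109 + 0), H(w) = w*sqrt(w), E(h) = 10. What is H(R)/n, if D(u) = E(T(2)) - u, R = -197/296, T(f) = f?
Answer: -197*I*sqrt(14578)/5213152 ≈ -0.0045626*I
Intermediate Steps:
R = -197/296 (R = -197*1/296 = -197/296 ≈ -0.66554)
H(w) = w**(3/2)
D(u) = 10 - u
n = 119 (n = 10 - (-109 + 0) = 10 - 1*(-109) = 10 + 109 = 119)
H(R)/n = (-197/296)**(3/2)/119 = -197*I*sqrt(14578)/43808*(1/119) = -197*I*sqrt(14578)/5213152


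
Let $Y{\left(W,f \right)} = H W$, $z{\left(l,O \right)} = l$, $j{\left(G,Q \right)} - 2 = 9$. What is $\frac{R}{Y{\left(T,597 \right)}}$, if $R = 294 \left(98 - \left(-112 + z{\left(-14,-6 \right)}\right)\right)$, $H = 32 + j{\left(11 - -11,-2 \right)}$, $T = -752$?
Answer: $- \frac{4116}{2021} \approx -2.0366$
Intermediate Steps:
$j{\left(G,Q \right)} = 11$ ($j{\left(G,Q \right)} = 2 + 9 = 11$)
$H = 43$ ($H = 32 + 11 = 43$)
$R = 65856$ ($R = 294 \left(98 + \left(112 - -14\right)\right) = 294 \left(98 + \left(112 + 14\right)\right) = 294 \left(98 + 126\right) = 294 \cdot 224 = 65856$)
$Y{\left(W,f \right)} = 43 W$
$\frac{R}{Y{\left(T,597 \right)}} = \frac{65856}{43 \left(-752\right)} = \frac{65856}{-32336} = 65856 \left(- \frac{1}{32336}\right) = - \frac{4116}{2021}$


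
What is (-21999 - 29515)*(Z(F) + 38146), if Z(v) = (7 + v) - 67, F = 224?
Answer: -1973501340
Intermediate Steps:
Z(v) = -60 + v
(-21999 - 29515)*(Z(F) + 38146) = (-21999 - 29515)*((-60 + 224) + 38146) = -51514*(164 + 38146) = -51514*38310 = -1973501340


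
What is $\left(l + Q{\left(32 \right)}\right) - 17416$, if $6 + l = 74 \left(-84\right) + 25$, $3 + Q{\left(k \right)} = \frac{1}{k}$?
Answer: $- \frac{755711}{32} \approx -23616.0$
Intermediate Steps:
$Q{\left(k \right)} = -3 + \frac{1}{k}$
$l = -6197$ ($l = -6 + \left(74 \left(-84\right) + 25\right) = -6 + \left(-6216 + 25\right) = -6 - 6191 = -6197$)
$\left(l + Q{\left(32 \right)}\right) - 17416 = \left(-6197 - \left(3 - \frac{1}{32}\right)\right) - 17416 = \left(-6197 + \left(-3 + \frac{1}{32}\right)\right) - 17416 = \left(-6197 - \frac{95}{32}\right) - 17416 = - \frac{198399}{32} - 17416 = - \frac{755711}{32}$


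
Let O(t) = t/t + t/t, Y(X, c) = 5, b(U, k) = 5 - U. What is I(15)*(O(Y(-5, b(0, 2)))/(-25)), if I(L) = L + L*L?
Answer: -96/5 ≈ -19.200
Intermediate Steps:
O(t) = 2 (O(t) = 1 + 1 = 2)
I(L) = L + L²
I(15)*(O(Y(-5, b(0, 2)))/(-25)) = (15*(1 + 15))*(2/(-25)) = (15*16)*(2*(-1/25)) = 240*(-2/25) = -96/5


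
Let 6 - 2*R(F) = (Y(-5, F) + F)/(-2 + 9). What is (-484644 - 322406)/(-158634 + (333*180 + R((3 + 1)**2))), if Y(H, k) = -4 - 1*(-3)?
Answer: 11298700/1381689 ≈ 8.1775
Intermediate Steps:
Y(H, k) = -1 (Y(H, k) = -4 + 3 = -1)
R(F) = 43/14 - F/14 (R(F) = 3 - (-1 + F)/(2*(-2 + 9)) = 3 - (-1 + F)/(2*7) = 3 - (-1/7 + F/7)/2 = 3 + (1/14 - F/14) = 43/14 - F/14)
(-484644 - 322406)/(-158634 + (333*180 + R((3 + 1)**2))) = (-484644 - 322406)/(-158634 + (333*180 + (43/14 - (3 + 1)**2/14))) = -807050/(-158634 + (59940 + (43/14 - 1/14*4**2))) = -807050/(-158634 + (59940 + (43/14 - 1/14*16))) = -807050/(-158634 + (59940 + (43/14 - 8/7))) = -807050/(-158634 + (59940 + 27/14)) = -807050/(-158634 + 839187/14) = -807050/(-1381689/14) = -807050*(-14/1381689) = 11298700/1381689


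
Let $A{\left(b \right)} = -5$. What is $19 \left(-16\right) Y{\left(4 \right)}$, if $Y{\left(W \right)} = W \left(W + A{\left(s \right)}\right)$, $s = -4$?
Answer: $1216$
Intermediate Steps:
$Y{\left(W \right)} = W \left(-5 + W\right)$ ($Y{\left(W \right)} = W \left(W - 5\right) = W \left(-5 + W\right)$)
$19 \left(-16\right) Y{\left(4 \right)} = 19 \left(-16\right) 4 \left(-5 + 4\right) = - 304 \cdot 4 \left(-1\right) = \left(-304\right) \left(-4\right) = 1216$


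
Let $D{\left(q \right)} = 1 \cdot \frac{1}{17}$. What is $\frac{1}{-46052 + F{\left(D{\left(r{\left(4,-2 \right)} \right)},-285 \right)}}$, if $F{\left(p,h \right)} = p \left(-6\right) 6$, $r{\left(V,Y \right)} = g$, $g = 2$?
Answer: $- \frac{17}{782920} \approx -2.1714 \cdot 10^{-5}$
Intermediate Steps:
$r{\left(V,Y \right)} = 2$
$D{\left(q \right)} = \frac{1}{17}$ ($D{\left(q \right)} = 1 \cdot \frac{1}{17} = \frac{1}{17}$)
$F{\left(p,h \right)} = - 36 p$ ($F{\left(p,h \right)} = - 6 p 6 = - 36 p$)
$\frac{1}{-46052 + F{\left(D{\left(r{\left(4,-2 \right)} \right)},-285 \right)}} = \frac{1}{-46052 - \frac{36}{17}} = \frac{1}{- \frac{782920}{17}} = - \frac{17}{782920}$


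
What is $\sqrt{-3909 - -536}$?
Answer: $i \sqrt{3373} \approx 58.078 i$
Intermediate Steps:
$\sqrt{-3909 - -536} = \sqrt{-3909 + \left(-1203 + 1739\right)} = \sqrt{-3909 + 536} = \sqrt{-3373} = i \sqrt{3373}$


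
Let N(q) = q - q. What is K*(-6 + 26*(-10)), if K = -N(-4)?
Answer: 0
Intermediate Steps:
N(q) = 0
K = 0 (K = -1*0 = 0)
K*(-6 + 26*(-10)) = 0*(-6 + 26*(-10)) = 0*(-6 - 260) = 0*(-266) = 0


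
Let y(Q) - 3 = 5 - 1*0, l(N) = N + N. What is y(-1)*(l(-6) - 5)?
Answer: -136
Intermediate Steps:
l(N) = 2*N
y(Q) = 8 (y(Q) = 3 + (5 - 1*0) = 3 + (5 + 0) = 3 + 5 = 8)
y(-1)*(l(-6) - 5) = 8*(2*(-6) - 5) = 8*(-12 - 5) = 8*(-17) = -136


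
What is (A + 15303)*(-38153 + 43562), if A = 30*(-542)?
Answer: -5176413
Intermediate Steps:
A = -16260
(A + 15303)*(-38153 + 43562) = (-16260 + 15303)*(-38153 + 43562) = -957*5409 = -5176413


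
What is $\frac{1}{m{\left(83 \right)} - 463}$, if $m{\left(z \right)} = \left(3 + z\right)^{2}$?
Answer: $\frac{1}{6933} \approx 0.00014424$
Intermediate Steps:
$\frac{1}{m{\left(83 \right)} - 463} = \frac{1}{\left(3 + 83\right)^{2} - 463} = \frac{1}{86^{2} - 463} = \frac{1}{7396 - 463} = \frac{1}{6933}$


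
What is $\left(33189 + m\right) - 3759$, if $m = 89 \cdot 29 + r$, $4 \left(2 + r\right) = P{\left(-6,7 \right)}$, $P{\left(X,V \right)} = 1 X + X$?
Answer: $32006$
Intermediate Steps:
$P{\left(X,V \right)} = 2 X$ ($P{\left(X,V \right)} = X + X = 2 X$)
$r = -5$ ($r = -2 + \frac{2 \left(-6\right)}{4} = -2 + \frac{1}{4} \left(-12\right) = -2 - 3 = -5$)
$m = 2576$ ($m = 89 \cdot 29 - 5 = 2581 - 5 = 2576$)
$\left(33189 + m\right) - 3759 = \left(33189 + 2576\right) - 3759 = 35765 - 3759 = 32006$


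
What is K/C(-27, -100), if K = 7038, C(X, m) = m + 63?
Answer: -7038/37 ≈ -190.22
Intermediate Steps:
C(X, m) = 63 + m
K/C(-27, -100) = 7038/(63 - 100) = 7038/(-37) = 7038*(-1/37) = -7038/37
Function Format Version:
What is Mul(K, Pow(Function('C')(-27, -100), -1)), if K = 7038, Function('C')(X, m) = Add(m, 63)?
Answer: Rational(-7038, 37) ≈ -190.22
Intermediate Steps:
Function('C')(X, m) = Add(63, m)
Mul(K, Pow(Function('C')(-27, -100), -1)) = Mul(7038, Pow(Add(63, -100), -1)) = Mul(7038, Pow(-37, -1)) = Mul(7038, Rational(-1, 37)) = Rational(-7038, 37)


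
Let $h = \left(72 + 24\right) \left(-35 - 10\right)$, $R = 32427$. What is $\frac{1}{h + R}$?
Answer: $\frac{1}{28107} \approx 3.5578 \cdot 10^{-5}$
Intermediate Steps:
$h = -4320$ ($h = 96 \left(-45\right) = -4320$)
$\frac{1}{h + R} = \frac{1}{-4320 + 32427} = \frac{1}{28107}$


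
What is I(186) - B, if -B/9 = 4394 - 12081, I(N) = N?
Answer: -68997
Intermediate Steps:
B = 69183 (B = -9*(4394 - 12081) = -9*(-7687) = 69183)
I(186) - B = 186 - 1*69183 = 186 - 69183 = -68997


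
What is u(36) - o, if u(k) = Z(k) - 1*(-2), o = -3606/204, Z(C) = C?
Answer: 1893/34 ≈ 55.676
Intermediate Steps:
o = -601/34 (o = -3606*1/204 = -601/34 ≈ -17.676)
u(k) = 2 + k (u(k) = k - 1*(-2) = k + 2 = 2 + k)
u(36) - o = (2 + 36) - 1*(-601/34) = 38 + 601/34 = 1893/34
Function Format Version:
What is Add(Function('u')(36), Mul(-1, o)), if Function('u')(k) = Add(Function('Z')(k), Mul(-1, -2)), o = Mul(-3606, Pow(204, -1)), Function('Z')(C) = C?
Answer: Rational(1893, 34) ≈ 55.676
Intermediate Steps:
o = Rational(-601, 34) (o = Mul(-3606, Rational(1, 204)) = Rational(-601, 34) ≈ -17.676)
Function('u')(k) = Add(2, k) (Function('u')(k) = Add(k, Mul(-1, -2)) = Add(k, 2) = Add(2, k))
Add(Function('u')(36), Mul(-1, o)) = Add(Add(2, 36), Mul(-1, Rational(-601, 34))) = Add(38, Rational(601, 34)) = Rational(1893, 34)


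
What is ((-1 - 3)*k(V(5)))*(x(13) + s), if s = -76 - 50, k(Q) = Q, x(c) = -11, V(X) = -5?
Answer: -2740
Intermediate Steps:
s = -126
((-1 - 3)*k(V(5)))*(x(13) + s) = ((-1 - 3)*(-5))*(-11 - 126) = -4*(-5)*(-137) = 20*(-137) = -2740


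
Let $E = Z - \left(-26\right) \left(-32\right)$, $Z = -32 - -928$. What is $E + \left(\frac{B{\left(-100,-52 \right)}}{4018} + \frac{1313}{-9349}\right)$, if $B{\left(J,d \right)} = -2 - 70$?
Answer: $\frac{1199082643}{18782141} \approx 63.842$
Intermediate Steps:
$B{\left(J,d \right)} = -72$
$Z = 896$ ($Z = -32 + 928 = 896$)
$E = 64$ ($E = 896 - \left(-26\right) \left(-32\right) = 896 - 832 = 64$)
$E + \left(\frac{B{\left(-100,-52 \right)}}{4018} + \frac{1313}{-9349}\right) = 64 + \left(- \frac{72}{4018} + \frac{1313}{-9349}\right) = 64 + \left(\left(-72\right) \frac{1}{4018} + 1313 \left(- \frac{1}{9349}\right)\right) = 64 - \frac{2974381}{18782141} = \frac{1199082643}{18782141}$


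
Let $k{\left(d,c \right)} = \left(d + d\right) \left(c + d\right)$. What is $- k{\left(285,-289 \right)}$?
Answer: $2280$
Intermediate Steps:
$k{\left(d,c \right)} = 2 d \left(c + d\right)$
$- k{\left(285,-289 \right)} = - 2 \cdot 285 \left(-289 + 285\right) = - 2 \cdot 285 \left(-4\right) = \left(-1\right) \left(-2280\right) = 2280$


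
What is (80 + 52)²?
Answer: 17424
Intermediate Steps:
(80 + 52)² = 132² = 17424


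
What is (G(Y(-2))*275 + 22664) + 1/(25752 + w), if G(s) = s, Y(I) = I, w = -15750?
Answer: 221184229/10002 ≈ 22114.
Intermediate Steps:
(G(Y(-2))*275 + 22664) + 1/(25752 + w) = (-2*275 + 22664) + 1/(25752 - 15750) = (-550 + 22664) + 1/10002 = 22114 + 1/10002 = 221184229/10002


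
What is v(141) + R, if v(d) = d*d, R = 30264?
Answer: 50145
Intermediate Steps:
v(d) = d**2
v(141) + R = 141**2 + 30264 = 19881 + 30264 = 50145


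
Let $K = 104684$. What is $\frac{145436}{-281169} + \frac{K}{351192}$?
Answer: $- \frac{1803505343}{8228691954} \approx -0.21917$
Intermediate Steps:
$\frac{145436}{-281169} + \frac{K}{351192} = \frac{145436}{-281169} + \frac{104684}{351192} = 145436 \left(- \frac{1}{281169}\right) + 104684 \cdot \frac{1}{351192} = - \frac{145436}{281169} + \frac{26171}{87798} = - \frac{1803505343}{8228691954}$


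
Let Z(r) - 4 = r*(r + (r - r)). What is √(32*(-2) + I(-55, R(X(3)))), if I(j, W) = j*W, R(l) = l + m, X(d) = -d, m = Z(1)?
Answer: I*√174 ≈ 13.191*I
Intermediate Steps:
Z(r) = 4 + r² (Z(r) = 4 + r*(r + (r - r)) = 4 + r*(r + 0) = 4 + r*r = 4 + r²)
m = 5 (m = 4 + 1² = 4 + 1 = 5)
R(l) = 5 + l (R(l) = l + 5 = 5 + l)
I(j, W) = W*j
√(32*(-2) + I(-55, R(X(3)))) = √(32*(-2) + (5 - 1*3)*(-55)) = √(-64 + (5 - 3)*(-55)) = √(-64 + 2*(-55)) = √(-64 - 110) = √(-174) = I*√174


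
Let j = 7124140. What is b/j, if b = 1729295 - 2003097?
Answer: -136901/3562070 ≈ -0.038433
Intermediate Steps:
b = -273802
b/j = -273802/7124140 = -273802*1/7124140 = -136901/3562070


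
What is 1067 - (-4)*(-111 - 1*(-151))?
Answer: 1227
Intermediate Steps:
1067 - (-4)*(-111 - 1*(-151)) = 1067 - (-4)*(-111 + 151) = 1067 - (-4)*40 = 1067 - 1*(-160) = 1067 + 160 = 1227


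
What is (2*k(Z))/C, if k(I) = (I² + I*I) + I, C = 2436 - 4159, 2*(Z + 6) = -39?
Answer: -2550/1723 ≈ -1.4800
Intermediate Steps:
Z = -51/2 (Z = -6 + (½)*(-39) = -6 - 39/2 = -51/2 ≈ -25.500)
C = -1723
k(I) = I + 2*I² (k(I) = (I² + I²) + I = 2*I² + I = I + 2*I²)
(2*k(Z))/C = (2*(-51*(1 + 2*(-51/2))/2))/(-1723) = (2*(-51*(1 - 51)/2))*(-1/1723) = (2*(-51/2*(-50)))*(-1/1723) = (2*1275)*(-1/1723) = 2550*(-1/1723) = -2550/1723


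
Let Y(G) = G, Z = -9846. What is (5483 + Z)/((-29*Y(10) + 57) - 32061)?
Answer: 4363/32294 ≈ 0.13510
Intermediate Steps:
(5483 + Z)/((-29*Y(10) + 57) - 32061) = (5483 - 9846)/((-29*10 + 57) - 32061) = -4363/((-290 + 57) - 32061) = -4363/(-233 - 32061) = -4363/(-32294) = -4363*(-1/32294) = 4363/32294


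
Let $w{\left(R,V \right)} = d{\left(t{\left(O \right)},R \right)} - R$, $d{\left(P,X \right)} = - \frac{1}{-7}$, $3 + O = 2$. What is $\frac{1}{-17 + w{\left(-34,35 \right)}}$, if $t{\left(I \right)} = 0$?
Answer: $\frac{7}{120} \approx 0.058333$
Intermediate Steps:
$O = -1$ ($O = -3 + 2 = -1$)
$d{\left(P,X \right)} = \frac{1}{7}$ ($d{\left(P,X \right)} = \left(-1\right) \left(- \frac{1}{7}\right) = \frac{1}{7}$)
$w{\left(R,V \right)} = \frac{1}{7} - R$
$\frac{1}{-17 + w{\left(-34,35 \right)}} = \frac{1}{-17 + \left(\frac{1}{7} - -34\right)} = \frac{1}{-17 + \left(\frac{1}{7} + 34\right)} = \frac{1}{-17 + \frac{239}{7}} = \frac{1}{\frac{120}{7}} = \frac{7}{120}$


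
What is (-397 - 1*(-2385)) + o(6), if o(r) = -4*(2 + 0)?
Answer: 1980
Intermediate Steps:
o(r) = -8 (o(r) = -4*2 = -8)
(-397 - 1*(-2385)) + o(6) = (-397 - 1*(-2385)) - 8 = (-397 + 2385) - 8 = 1988 - 8 = 1980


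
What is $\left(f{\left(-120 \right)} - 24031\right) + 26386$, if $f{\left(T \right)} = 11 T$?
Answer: $1035$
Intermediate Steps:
$\left(f{\left(-120 \right)} - 24031\right) + 26386 = \left(11 \left(-120\right) - 24031\right) + 26386 = \left(-1320 - 24031\right) + 26386 = -25351 + 26386 = 1035$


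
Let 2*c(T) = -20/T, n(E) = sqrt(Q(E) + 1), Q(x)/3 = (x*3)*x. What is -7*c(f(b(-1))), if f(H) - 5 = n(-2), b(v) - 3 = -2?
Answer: -175/6 + 35*sqrt(37)/6 ≈ 6.3161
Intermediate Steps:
Q(x) = 9*x**2 (Q(x) = 3*((x*3)*x) = 3*((3*x)*x) = 3*(3*x**2) = 9*x**2)
n(E) = sqrt(1 + 9*E**2) (n(E) = sqrt(9*E**2 + 1) = sqrt(1 + 9*E**2))
b(v) = 1 (b(v) = 3 - 2 = 1)
f(H) = 5 + sqrt(37) (f(H) = 5 + sqrt(1 + 9*(-2)**2) = 5 + sqrt(1 + 9*4) = 5 + sqrt(1 + 36) = 5 + sqrt(37))
c(T) = -10/T (c(T) = (-20/T)/2 = -10/T)
-7*c(f(b(-1))) = -(-70)/(5 + sqrt(37)) = 70/(5 + sqrt(37))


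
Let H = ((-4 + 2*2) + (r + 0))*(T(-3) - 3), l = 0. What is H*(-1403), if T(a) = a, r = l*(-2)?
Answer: 0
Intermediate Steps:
r = 0 (r = 0*(-2) = 0)
H = 0 (H = ((-4 + 2*2) + (0 + 0))*(-3 - 3) = ((-4 + 4) + 0)*(-6) = (0 + 0)*(-6) = 0*(-6) = 0)
H*(-1403) = 0*(-1403) = 0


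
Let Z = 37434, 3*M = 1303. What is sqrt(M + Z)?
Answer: sqrt(340815)/3 ≈ 194.60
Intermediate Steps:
M = 1303/3 (M = (1/3)*1303 = 1303/3 ≈ 434.33)
sqrt(M + Z) = sqrt(1303/3 + 37434) = sqrt(113605/3) = sqrt(340815)/3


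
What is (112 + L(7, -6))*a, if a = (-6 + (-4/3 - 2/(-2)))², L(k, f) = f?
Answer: 38266/9 ≈ 4251.8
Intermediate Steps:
a = 361/9 (a = (-6 + (-4*⅓ - 2*(-½)))² = (-6 + (-4/3 + 1))² = (-6 - ⅓)² = (-19/3)² = 361/9 ≈ 40.111)
(112 + L(7, -6))*a = (112 - 6)*(361/9) = 106*(361/9) = 38266/9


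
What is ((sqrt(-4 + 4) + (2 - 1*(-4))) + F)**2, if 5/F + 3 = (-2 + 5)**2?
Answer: 1681/36 ≈ 46.694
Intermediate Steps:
F = 5/6 (F = 5/(-3 + (-2 + 5)**2) = 5/(-3 + 3**2) = 5/(-3 + 9) = 5/6 ≈ 0.83333)
((sqrt(-4 + 4) + (2 - 1*(-4))) + F)**2 = ((sqrt(-4 + 4) + (2 - 1*(-4))) + 5/6)**2 = ((sqrt(0) + (2 + 4)) + 5/6)**2 = ((0 + 6) + 5/6)**2 = (6 + 5/6)**2 = (41/6)**2 = 1681/36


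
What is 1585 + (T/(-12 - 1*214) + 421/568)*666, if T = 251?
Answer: 42970057/32092 ≈ 1339.0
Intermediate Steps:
1585 + (T/(-12 - 1*214) + 421/568)*666 = 1585 + (251/(-12 - 1*214) + 421/568)*666 = 1585 + (251/(-12 - 214) + 421*(1/568))*666 = 1585 + (251/(-226) + 421/568)*666 = 1585 + (251*(-1/226) + 421/568)*666 = 1585 + (-251/226 + 421/568)*666 = 1585 - 23711/64184*666 = 1585 - 7895763/32092 = 42970057/32092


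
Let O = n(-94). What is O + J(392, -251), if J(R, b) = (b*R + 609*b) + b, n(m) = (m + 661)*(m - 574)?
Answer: -630258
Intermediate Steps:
n(m) = (-574 + m)*(661 + m) (n(m) = (661 + m)*(-574 + m) = (-574 + m)*(661 + m))
J(R, b) = 610*b + R*b (J(R, b) = (R*b + 609*b) + b = (609*b + R*b) + b = 610*b + R*b)
O = -378756 (O = -379414 + (-94)² + 87*(-94) = -379414 + 8836 - 8178 = -378756)
O + J(392, -251) = -378756 - 251*(610 + 392) = -378756 - 251*1002 = -378756 - 251502 = -630258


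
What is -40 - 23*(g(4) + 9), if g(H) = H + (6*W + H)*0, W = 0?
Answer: -339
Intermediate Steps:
g(H) = H (g(H) = H + (6*0 + H)*0 = H + (0 + H)*0 = H + H*0 = H + 0 = H)
-40 - 23*(g(4) + 9) = -40 - 23*(4 + 9) = -40 - 23*13 = -40 - 299 = -339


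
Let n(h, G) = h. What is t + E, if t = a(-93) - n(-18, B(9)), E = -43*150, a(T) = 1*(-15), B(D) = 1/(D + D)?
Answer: -6447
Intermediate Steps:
B(D) = 1/(2*D)
a(T) = -15
E = -6450
t = 3 (t = -15 - 1*(-18) = -15 + 18 = 3)
t + E = 3 - 6450 = -6447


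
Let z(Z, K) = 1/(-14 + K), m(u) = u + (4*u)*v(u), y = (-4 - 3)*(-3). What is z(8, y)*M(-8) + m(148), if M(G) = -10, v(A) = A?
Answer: 614338/7 ≈ 87763.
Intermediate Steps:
y = 21 (y = -7*(-3) = 21)
m(u) = u + 4*u² (m(u) = u + (4*u)*u = u + 4*u²)
z(8, y)*M(-8) + m(148) = -10/(-14 + 21) + 148*(1 + 4*148) = -10/7 + 148*(1 + 592) = (⅐)*(-10) + 148*593 = -10/7 + 87764 = 614338/7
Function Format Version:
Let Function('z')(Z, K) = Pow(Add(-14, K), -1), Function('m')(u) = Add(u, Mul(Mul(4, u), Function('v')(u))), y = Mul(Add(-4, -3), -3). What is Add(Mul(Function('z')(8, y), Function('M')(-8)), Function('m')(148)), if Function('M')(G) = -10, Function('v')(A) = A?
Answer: Rational(614338, 7) ≈ 87763.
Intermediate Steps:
y = 21 (y = Mul(-7, -3) = 21)
Function('m')(u) = Add(u, Mul(4, Pow(u, 2))) (Function('m')(u) = Add(u, Mul(Mul(4, u), u)) = Add(u, Mul(4, Pow(u, 2))))
Add(Mul(Function('z')(8, y), Function('M')(-8)), Function('m')(148)) = Add(Mul(Pow(Add(-14, 21), -1), -10), Mul(148, Add(1, Mul(4, 148)))) = Add(Mul(Pow(7, -1), -10), Mul(148, Add(1, 592))) = Add(Mul(Rational(1, 7), -10), Mul(148, 593)) = Add(Rational(-10, 7), 87764) = Rational(614338, 7)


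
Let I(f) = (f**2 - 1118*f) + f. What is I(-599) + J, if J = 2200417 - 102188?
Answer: 3126113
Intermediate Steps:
I(f) = f**2 - 1117*f
J = 2098229
I(-599) + J = -599*(-1117 - 599) + 2098229 = -599*(-1716) + 2098229 = 1027884 + 2098229 = 3126113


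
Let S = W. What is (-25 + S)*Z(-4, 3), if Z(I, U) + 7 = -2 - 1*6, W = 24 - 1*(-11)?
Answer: -150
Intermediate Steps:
W = 35 (W = 24 + 11 = 35)
S = 35
Z(I, U) = -15 (Z(I, U) = -7 + (-2 - 1*6) = -7 + (-2 - 6) = -7 - 8 = -15)
(-25 + S)*Z(-4, 3) = (-25 + 35)*(-15) = 10*(-15) = -150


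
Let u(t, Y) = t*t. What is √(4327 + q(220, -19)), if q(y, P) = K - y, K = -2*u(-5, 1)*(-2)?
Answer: √4207 ≈ 64.861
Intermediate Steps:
u(t, Y) = t²
K = 100 (K = -2*(-5)²*(-2) = -2*25*(-2) = -50*(-2) = 100)
q(y, P) = 100 - y
√(4327 + q(220, -19)) = √(4327 + (100 - 1*220)) = √(4327 + (100 - 220)) = √(4327 - 120) = √4207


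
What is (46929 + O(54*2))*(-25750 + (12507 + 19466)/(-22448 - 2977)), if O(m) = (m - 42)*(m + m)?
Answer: -2670626224117/1695 ≈ -1.5756e+9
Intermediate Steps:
O(m) = 2*m*(-42 + m) (O(m) = (-42 + m)*(2*m) = 2*m*(-42 + m))
(46929 + O(54*2))*(-25750 + (12507 + 19466)/(-22448 - 2977)) = (46929 + 2*(54*2)*(-42 + 54*2))*(-25750 + (12507 + 19466)/(-22448 - 2977)) = (46929 + 2*108*(-42 + 108))*(-25750 + 31973/(-25425)) = (46929 + 2*108*66)*(-25750 + 31973*(-1/25425)) = (46929 + 14256)*(-25750 - 31973/25425) = 61185*(-654725723/25425) = -2670626224117/1695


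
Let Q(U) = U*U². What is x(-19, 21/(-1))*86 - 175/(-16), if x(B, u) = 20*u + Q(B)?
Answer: -10015729/16 ≈ -6.2598e+5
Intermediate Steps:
Q(U) = U³
x(B, u) = B³ + 20*u (x(B, u) = 20*u + B³ = B³ + 20*u)
x(-19, 21/(-1))*86 - 175/(-16) = ((-19)³ + 20*(21/(-1)))*86 - 175/(-16) = (-6859 + 20*(21*(-1)))*86 - 175*(-1/16) = (-6859 + 20*(-21))*86 + 175/16 = (-6859 - 420)*86 + 175/16 = -7279*86 + 175/16 = -625994 + 175/16 = -10015729/16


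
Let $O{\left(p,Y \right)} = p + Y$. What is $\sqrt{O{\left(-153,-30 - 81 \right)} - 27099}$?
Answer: $i \sqrt{27363} \approx 165.42 i$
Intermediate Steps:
$O{\left(p,Y \right)} = Y + p$
$\sqrt{O{\left(-153,-30 - 81 \right)} - 27099} = \sqrt{\left(\left(-30 - 81\right) - 153\right) - 27099} = \sqrt{\left(-111 - 153\right) - 27099} = \sqrt{-264 - 27099} = \sqrt{-27363} = i \sqrt{27363}$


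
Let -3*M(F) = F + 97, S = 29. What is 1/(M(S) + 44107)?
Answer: 1/44065 ≈ 2.2694e-5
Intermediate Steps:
M(F) = -97/3 - F/3 (M(F) = -(F + 97)/3 = -(97 + F)/3 = -97/3 - F/3)
1/(M(S) + 44107) = 1/((-97/3 - ⅓*29) + 44107) = 1/((-97/3 - 29/3) + 44107) = 1/(-42 + 44107) = 1/44065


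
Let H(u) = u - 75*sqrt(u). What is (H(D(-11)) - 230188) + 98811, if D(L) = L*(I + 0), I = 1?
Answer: -131388 - 75*I*sqrt(11) ≈ -1.3139e+5 - 248.75*I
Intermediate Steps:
D(L) = L (D(L) = L*(1 + 0) = L*1 = L)
(H(D(-11)) - 230188) + 98811 = ((-11 - 75*I*sqrt(11)) - 230188) + 98811 = (-230199 - 75*I*sqrt(11)) + 98811 = -131388 - 75*I*sqrt(11)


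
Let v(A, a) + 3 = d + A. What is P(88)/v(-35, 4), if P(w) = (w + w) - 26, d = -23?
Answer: -150/61 ≈ -2.4590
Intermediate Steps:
v(A, a) = -26 + A (v(A, a) = -3 + (-23 + A) = -26 + A)
P(w) = -26 + 2*w (P(w) = 2*w - 26 = -26 + 2*w)
P(88)/v(-35, 4) = (-26 + 2*88)/(-26 - 35) = (-26 + 176)/(-61) = 150*(-1/61) = -150/61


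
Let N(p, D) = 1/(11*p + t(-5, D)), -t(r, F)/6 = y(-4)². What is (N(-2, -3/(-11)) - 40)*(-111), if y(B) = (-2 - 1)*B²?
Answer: 61476351/13846 ≈ 4440.0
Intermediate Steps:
y(B) = -3*B²
t(r, F) = -13824 (t(r, F) = -6*(-3*(-4)²)² = -6*(-3*16)² = -6*(-48)² = -6*2304 = -13824)
N(p, D) = 1/(-13824 + 11*p) (N(p, D) = 1/(11*p - 13824) = 1/(-13824 + 11*p))
(N(-2, -3/(-11)) - 40)*(-111) = (1/(-13824 + 11*(-2)) - 40)*(-111) = (1/(-13824 - 22) - 40)*(-111) = (1/(-13846) - 40)*(-111) = (-1/13846 - 40)*(-111) = -553841/13846*(-111) = 61476351/13846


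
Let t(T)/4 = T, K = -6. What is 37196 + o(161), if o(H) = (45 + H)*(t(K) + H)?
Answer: 65418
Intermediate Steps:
t(T) = 4*T
o(H) = (-24 + H)*(45 + H) (o(H) = (45 + H)*(4*(-6) + H) = (45 + H)*(-24 + H) = (-24 + H)*(45 + H))
37196 + o(161) = 37196 + (-1080 + 161² + 21*161) = 37196 + (-1080 + 25921 + 3381) = 37196 + 28222 = 65418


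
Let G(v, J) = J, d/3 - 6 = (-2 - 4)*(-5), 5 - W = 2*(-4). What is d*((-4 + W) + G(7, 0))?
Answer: 972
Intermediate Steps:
W = 13 (W = 5 - 2*(-4) = 5 - 1*(-8) = 5 + 8 = 13)
d = 108 (d = 18 + 3*((-2 - 4)*(-5)) = 18 + 3*(-6*(-5)) = 18 + 3*30 = 18 + 90 = 108)
d*((-4 + W) + G(7, 0)) = 108*((-4 + 13) + 0) = 108*(9 + 0) = 108*9 = 972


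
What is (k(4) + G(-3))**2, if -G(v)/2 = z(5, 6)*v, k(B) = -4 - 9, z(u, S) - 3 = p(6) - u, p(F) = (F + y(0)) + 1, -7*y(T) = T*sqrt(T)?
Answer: 289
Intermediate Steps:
y(T) = -T**(3/2)/7 (y(T) = -T*sqrt(T)/7 = -T**(3/2)/7)
p(F) = 1 + F (p(F) = (F - 0**(3/2)/7) + 1 = (F - 1/7*0) + 1 = (F + 0) + 1 = F + 1 = 1 + F)
z(u, S) = 10 - u (z(u, S) = 3 + ((1 + 6) - u) = 3 + (7 - u) = 10 - u)
k(B) = -13
G(v) = -10*v (G(v) = -2*(10 - 1*5)*v = -2*(10 - 5)*v = -10*v)
(k(4) + G(-3))**2 = (-13 - 10*(-3))**2 = (-13 + 30)**2 = 17**2 = 289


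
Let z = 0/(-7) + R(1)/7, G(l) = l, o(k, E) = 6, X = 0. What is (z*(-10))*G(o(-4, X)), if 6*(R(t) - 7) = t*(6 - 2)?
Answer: -460/7 ≈ -65.714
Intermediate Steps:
R(t) = 7 + 2*t/3 (R(t) = 7 + (t*(6 - 2))/6 = 7 + (t*4)/6 = 7 + (4*t)/6 = 7 + 2*t/3)
z = 23/21 (z = 0/(-7) + (7 + (⅔)*1)/7 = 0*(-⅐) + (7 + ⅔)*(⅐) = 0 + (23/3)*(⅐) = 0 + 23/21 = 23/21 ≈ 1.0952)
(z*(-10))*G(o(-4, X)) = ((23/21)*(-10))*6 = -230/21*6 = -460/7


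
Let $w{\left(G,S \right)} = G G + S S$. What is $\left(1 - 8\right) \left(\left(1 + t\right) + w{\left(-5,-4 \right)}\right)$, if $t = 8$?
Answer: $-350$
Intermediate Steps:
$w{\left(G,S \right)} = G^{2} + S^{2}$
$\left(1 - 8\right) \left(\left(1 + t\right) + w{\left(-5,-4 \right)}\right) = \left(1 - 8\right) \left(\left(1 + 8\right) + \left(\left(-5\right)^{2} + \left(-4\right)^{2}\right)\right) = \left(1 - 8\right) \left(9 + \left(25 + 16\right)\right) = - 7 \left(9 + 41\right) = \left(-7\right) 50 = -350$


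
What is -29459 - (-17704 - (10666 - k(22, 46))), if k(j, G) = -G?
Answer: -1043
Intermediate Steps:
-29459 - (-17704 - (10666 - k(22, 46))) = -29459 - (-17704 - (10666 - (-1)*46)) = -29459 - (-17704 - (10666 - 1*(-46))) = -29459 - (-17704 - (10666 + 46)) = -29459 - (-17704 - 1*10712) = -29459 - (-17704 - 10712) = -29459 - 1*(-28416) = -29459 + 28416 = -1043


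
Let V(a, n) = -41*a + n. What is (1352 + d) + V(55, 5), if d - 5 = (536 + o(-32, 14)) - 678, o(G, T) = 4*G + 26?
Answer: -1137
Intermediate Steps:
o(G, T) = 26 + 4*G
V(a, n) = n - 41*a
d = -239 (d = 5 + ((536 + (26 + 4*(-32))) - 678) = 5 + ((536 + (26 - 128)) - 678) = 5 + ((536 - 102) - 678) = 5 + (434 - 678) = 5 - 244 = -239)
(1352 + d) + V(55, 5) = (1352 - 239) + (5 - 41*55) = 1113 + (5 - 2255) = 1113 - 2250 = -1137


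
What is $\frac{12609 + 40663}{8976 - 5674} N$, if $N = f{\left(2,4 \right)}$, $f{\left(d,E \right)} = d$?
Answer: $\frac{53272}{1651} \approx 32.266$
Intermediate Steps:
$N = 2$
$\frac{12609 + 40663}{8976 - 5674} N = \frac{12609 + 40663}{8976 - 5674} \cdot 2 = \frac{53272}{3302} \cdot 2 = 53272 \cdot \frac{1}{3302} \cdot 2 = \frac{26636}{1651} \cdot 2 = \frac{53272}{1651}$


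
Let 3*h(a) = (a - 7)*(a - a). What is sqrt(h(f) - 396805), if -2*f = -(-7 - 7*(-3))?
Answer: I*sqrt(396805) ≈ 629.92*I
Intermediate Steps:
f = 7 (f = -(-1)*(-7 - 7*(-3))/2 = -(-1)*(-7 + 21)/2 = -(-1)*14/2 = -1/2*(-14) = 7)
h(a) = 0 (h(a) = ((a - 7)*(a - a))/3 = ((-7 + a)*0)/3 = (1/3)*0 = 0)
sqrt(h(f) - 396805) = sqrt(0 - 396805) = sqrt(-396805) = I*sqrt(396805)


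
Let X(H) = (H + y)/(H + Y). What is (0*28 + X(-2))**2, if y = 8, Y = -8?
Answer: 9/25 ≈ 0.36000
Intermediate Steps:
X(H) = (8 + H)/(-8 + H) (X(H) = (H + 8)/(H - 8) = (8 + H)/(-8 + H))
(0*28 + X(-2))**2 = (0*28 + (8 - 2)/(-8 - 2))**2 = (0 + 6/(-10))**2 = (0 - 1/10*6)**2 = (0 - 3/5)**2 = (-3/5)**2 = 9/25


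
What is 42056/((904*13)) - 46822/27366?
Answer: 37540772/20100327 ≈ 1.8677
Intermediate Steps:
42056/((904*13)) - 46822/27366 = 42056/11752 - 46822*1/27366 = 42056*(1/11752) - 23411/13683 = 5257/1469 - 23411/13683 = 37540772/20100327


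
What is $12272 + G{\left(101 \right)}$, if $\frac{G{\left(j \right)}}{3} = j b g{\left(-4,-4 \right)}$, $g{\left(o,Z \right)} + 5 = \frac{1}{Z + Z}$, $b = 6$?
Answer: $\frac{11819}{4} \approx 2954.8$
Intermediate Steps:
$g{\left(o,Z \right)} = -5 + \frac{1}{2 Z}$ ($g{\left(o,Z \right)} = -5 + \frac{1}{Z + Z} = -5 + \frac{1}{2 Z}$)
$G{\left(j \right)} = - \frac{369 j}{4}$ ($G{\left(j \right)} = 3 j 6 \left(-5 + \frac{1}{2 \left(-4\right)}\right) = 3 \cdot 6 j \left(-5 + \frac{1}{2} \left(- \frac{1}{4}\right)\right) = 3 \cdot 6 j \left(-5 - \frac{1}{8}\right) = 3 \cdot 6 j \left(- \frac{41}{8}\right) = 3 \left(- \frac{123 j}{4}\right) = - \frac{369 j}{4}$)
$12272 + G{\left(101 \right)} = 12272 - \frac{37269}{4} = \frac{11819}{4}$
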